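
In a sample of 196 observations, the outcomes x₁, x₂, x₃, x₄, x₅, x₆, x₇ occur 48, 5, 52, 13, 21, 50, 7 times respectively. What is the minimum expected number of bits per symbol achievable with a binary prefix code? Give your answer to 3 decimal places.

2.423 bits/symbol

Probabilities are the counts divided by 196.
Repeatedly combine the two least-probable nodes; the expected code length is the sum of the merged weights.
merge 5/196 + 1/28 → 3/49
merge 3/49 + 13/196 → 25/196
merge 3/28 + 25/196 → 23/98
merge 23/98 + 12/49 → 47/98
merge 25/98 + 13/49 → 51/98
merge 47/98 + 51/98 → 1
L = 3/49 + 25/196 + 23/98 + 47/98 + 51/98 + 1 = 475/196 ≈ 2.423 bits/symbol.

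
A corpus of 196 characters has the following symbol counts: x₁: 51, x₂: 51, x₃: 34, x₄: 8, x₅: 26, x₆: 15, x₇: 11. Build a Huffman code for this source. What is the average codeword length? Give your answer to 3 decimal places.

Probabilities are the counts divided by 196.
Repeatedly combine the two least-probable nodes; the expected code length is the sum of the merged weights.
merge 2/49 + 11/196 → 19/196
merge 15/196 + 19/196 → 17/98
merge 13/98 + 17/98 → 15/49
merge 17/98 + 51/196 → 85/196
merge 51/196 + 15/49 → 111/196
merge 85/196 + 111/196 → 1
L = 19/196 + 17/98 + 15/49 + 85/196 + 111/196 + 1 = 505/196 ≈ 2.577 bits/symbol.

2.577 bits/symbol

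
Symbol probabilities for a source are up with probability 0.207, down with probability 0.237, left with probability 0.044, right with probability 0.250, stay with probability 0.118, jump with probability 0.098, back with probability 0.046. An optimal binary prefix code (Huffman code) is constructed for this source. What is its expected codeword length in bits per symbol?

2.584 bits/symbol

Repeatedly combine the two least-probable nodes; the expected code length is the sum of the merged weights.
merge 11/250 + 23/500 → 9/100
merge 9/100 + 49/500 → 47/250
merge 59/500 + 47/250 → 153/500
merge 207/1000 + 237/1000 → 111/250
merge 1/4 + 153/500 → 139/250
merge 111/250 + 139/250 → 1
L = 9/100 + 47/250 + 153/500 + 111/250 + 139/250 + 1 = 323/125 = 2.584 bits/symbol.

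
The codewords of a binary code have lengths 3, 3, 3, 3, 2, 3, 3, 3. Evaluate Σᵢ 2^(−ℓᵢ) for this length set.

1.125

With common denominator 2^3 = 8: Σ 2^(−ℓᵢ) = 1/8 + 1/8 + 1/8 + 1/8 + 2/8 + 1/8 + 1/8 + 1/8 = 9/8 = 1.125.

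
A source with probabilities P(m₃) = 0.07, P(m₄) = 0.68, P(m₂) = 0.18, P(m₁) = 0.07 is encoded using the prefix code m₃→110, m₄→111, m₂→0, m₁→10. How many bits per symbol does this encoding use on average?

2.57 bits/symbol

L̄ = Σ pᵢ·ℓᵢ = 0.07·3 + 0.68·3 + 0.18·1 + 0.07·2 = 2.57 bits/symbol.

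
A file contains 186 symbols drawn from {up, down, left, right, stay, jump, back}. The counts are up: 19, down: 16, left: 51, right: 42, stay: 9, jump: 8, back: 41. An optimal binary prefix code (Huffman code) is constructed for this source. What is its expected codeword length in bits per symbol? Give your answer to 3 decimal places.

2.548 bits/symbol

Probabilities are the counts divided by 186.
Repeatedly combine the two least-probable nodes; the expected code length is the sum of the merged weights.
merge 4/93 + 3/62 → 17/186
merge 8/93 + 17/186 → 11/62
merge 19/186 + 11/62 → 26/93
merge 41/186 + 7/31 → 83/186
merge 17/62 + 26/93 → 103/186
merge 83/186 + 103/186 → 1
L = 17/186 + 11/62 + 26/93 + 83/186 + 103/186 + 1 = 79/31 ≈ 2.548 bits/symbol.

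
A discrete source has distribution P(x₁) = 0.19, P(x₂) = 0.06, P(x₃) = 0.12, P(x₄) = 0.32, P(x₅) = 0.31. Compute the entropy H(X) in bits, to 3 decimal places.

2.116 bits

H = −Σ pᵢ log₂ pᵢ.
−0.19·log₂(0.19) = 0.4552
−0.06·log₂(0.06) = 0.2435
−0.12·log₂(0.12) = 0.3671
−0.32·log₂(0.32) = 0.5260
−0.31·log₂(0.31) = 0.5238
Sum ≈ 2.1157 → 2.116 bits.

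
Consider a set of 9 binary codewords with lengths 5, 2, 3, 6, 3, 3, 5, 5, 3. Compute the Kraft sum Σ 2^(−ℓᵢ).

With common denominator 2^6 = 64: Σ 2^(−ℓᵢ) = 2/64 + 16/64 + 8/64 + 1/64 + 8/64 + 8/64 + 2/64 + 2/64 + 8/64 = 55/64 = 0.859375.

0.859375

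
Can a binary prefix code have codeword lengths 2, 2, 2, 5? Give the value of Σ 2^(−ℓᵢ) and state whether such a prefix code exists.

With common denominator 2^5 = 32: Σ 2^(−ℓᵢ) = 8/32 + 8/32 + 8/32 + 1/32 = 25/32 = 0.78125.
Kraft's inequality requires Σ ≤ 1; here Σ = 0.78125 ≤ 1, so such a prefix code exists.

0.78125; yes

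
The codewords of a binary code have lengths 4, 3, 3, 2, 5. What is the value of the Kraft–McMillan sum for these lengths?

With common denominator 2^5 = 32: Σ 2^(−ℓᵢ) = 2/32 + 4/32 + 4/32 + 8/32 + 1/32 = 19/32 = 0.59375.

0.59375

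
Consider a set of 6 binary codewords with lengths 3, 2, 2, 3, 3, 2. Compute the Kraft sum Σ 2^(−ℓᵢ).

With common denominator 2^3 = 8: Σ 2^(−ℓᵢ) = 1/8 + 2/8 + 2/8 + 1/8 + 1/8 + 2/8 = 9/8 = 1.125.

1.125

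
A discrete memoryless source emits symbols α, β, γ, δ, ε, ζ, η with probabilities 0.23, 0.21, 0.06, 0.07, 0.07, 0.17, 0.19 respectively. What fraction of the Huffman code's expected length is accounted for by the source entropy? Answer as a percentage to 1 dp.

97.8%

Entropy H = −Σ p log₂ p ≈ 2.6309 bits.
Huffman merges: 3/50+7/100→13/100; 7/100+13/100→1/5; 17/100+19/100→9/25; 1/5+21/100→41/100; 23/100+9/25→59/100; 41/100+59/100→1. L = 269/100 ≈ 2.6900.
Efficiency = H/L = 2.6309/2.6900 = 97.8%.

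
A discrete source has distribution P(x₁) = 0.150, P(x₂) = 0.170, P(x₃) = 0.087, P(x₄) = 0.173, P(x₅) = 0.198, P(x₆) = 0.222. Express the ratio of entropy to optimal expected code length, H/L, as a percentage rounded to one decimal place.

Entropy H = −Σ p log₂ p ≈ 2.5342 bits.
Huffman merges: 87/1000+3/20→237/1000; 17/100+173/1000→343/1000; 99/500+111/500→21/50; 237/1000+343/1000→29/50; 21/50+29/50→1. L = 129/50 ≈ 2.5800.
Efficiency = H/L = 2.5342/2.5800 = 98.2%.

98.2%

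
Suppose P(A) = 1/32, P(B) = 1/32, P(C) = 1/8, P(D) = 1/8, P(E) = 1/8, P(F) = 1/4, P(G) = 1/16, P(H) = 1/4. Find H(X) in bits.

2.6875 bits

Each probability is a power of 1/2, so log₂(1/p) is an integer.
H = Σ p·log₂(1/p) = 1/32·5 + 1/32·5 + 1/8·3 + 1/8·3 + 1/8·3 + 1/4·2 + 1/16·4 + 1/4·2 = 2.6875 bits.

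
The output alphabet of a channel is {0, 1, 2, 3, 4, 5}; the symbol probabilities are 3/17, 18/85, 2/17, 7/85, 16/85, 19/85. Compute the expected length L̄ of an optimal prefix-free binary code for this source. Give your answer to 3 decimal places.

Repeatedly combine the two least-probable nodes; the expected code length is the sum of the merged weights.
merge 7/85 + 2/17 → 1/5
merge 3/17 + 16/85 → 31/85
merge 1/5 + 18/85 → 7/17
merge 19/85 + 31/85 → 10/17
merge 7/17 + 10/17 → 1
L = 1/5 + 31/85 + 7/17 + 10/17 + 1 = 218/85 ≈ 2.565 bits/symbol.

2.565 bits/symbol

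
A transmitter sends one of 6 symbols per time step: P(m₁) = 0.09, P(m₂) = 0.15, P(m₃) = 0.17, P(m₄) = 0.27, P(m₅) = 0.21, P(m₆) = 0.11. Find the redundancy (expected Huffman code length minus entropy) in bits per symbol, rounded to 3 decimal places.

Entropy H = −Σ p log₂ p ≈ 2.4909 bits.
Huffman merges: 9/100+11/100→1/5; 3/20+17/100→8/25; 1/5+21/100→41/100; 27/100+8/25→59/100; 41/100+59/100→1. L = 63/25 ≈ 2.5200.
L − H = 2.5200 − 2.4909 = 0.029 bits.

0.029 bits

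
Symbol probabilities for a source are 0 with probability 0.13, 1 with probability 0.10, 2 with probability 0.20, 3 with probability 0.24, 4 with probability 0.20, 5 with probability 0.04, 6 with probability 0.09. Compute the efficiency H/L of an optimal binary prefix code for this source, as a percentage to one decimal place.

Entropy H = −Σ p log₂ p ≈ 2.6362 bits.
Huffman merges: 1/25+9/100→13/100; 1/10+13/100→23/100; 13/100+1/5→33/100; 1/5+23/100→43/100; 6/25+33/100→57/100; 43/100+57/100→1. L = 269/100 ≈ 2.6900.
Efficiency = H/L = 2.6362/2.6900 = 98.0%.

98.0%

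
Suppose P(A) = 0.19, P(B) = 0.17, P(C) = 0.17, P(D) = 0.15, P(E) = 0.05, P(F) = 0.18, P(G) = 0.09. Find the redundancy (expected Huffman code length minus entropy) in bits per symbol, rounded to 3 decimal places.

Entropy H = −Σ p log₂ p ≈ 2.7090 bits.
Huffman merges: 1/20+9/100→7/50; 7/50+3/20→29/100; 17/100+17/100→17/50; 9/50+19/100→37/100; 29/100+17/50→63/100; 37/100+63/100→1. L = 277/100 ≈ 2.7700.
L − H = 2.7700 − 2.7090 = 0.061 bits.

0.061 bits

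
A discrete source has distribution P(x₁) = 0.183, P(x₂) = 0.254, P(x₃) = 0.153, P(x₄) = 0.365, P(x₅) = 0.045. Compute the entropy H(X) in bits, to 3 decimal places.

2.097 bits

H = −Σ pᵢ log₂ pᵢ.
−0.183·log₂(0.183) = 0.4484
−0.254·log₂(0.254) = 0.5022
−0.153·log₂(0.153) = 0.4144
−0.365·log₂(0.365) = 0.5307
−0.045·log₂(0.045) = 0.2013
Sum ≈ 2.0970 → 2.097 bits.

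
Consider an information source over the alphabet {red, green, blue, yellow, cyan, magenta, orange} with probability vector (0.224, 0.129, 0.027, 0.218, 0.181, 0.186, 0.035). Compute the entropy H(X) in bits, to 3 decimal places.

2.551 bits

H = −Σ pᵢ log₂ pᵢ.
−0.224·log₂(0.224) = 0.4835
−0.129·log₂(0.129) = 0.3811
−0.027·log₂(0.027) = 0.1407
−0.218·log₂(0.218) = 0.4791
−0.181·log₂(0.181) = 0.4463
−0.186·log₂(0.186) = 0.4514
−0.035·log₂(0.035) = 0.1693
Sum ≈ 2.5514 → 2.551 bits.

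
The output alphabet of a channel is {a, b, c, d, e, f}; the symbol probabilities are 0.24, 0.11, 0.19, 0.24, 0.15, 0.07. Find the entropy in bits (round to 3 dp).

H = −Σ pᵢ log₂ pᵢ.
−0.24·log₂(0.24) = 0.4941
−0.11·log₂(0.11) = 0.3503
−0.19·log₂(0.19) = 0.4552
−0.24·log₂(0.24) = 0.4941
−0.15·log₂(0.15) = 0.4105
−0.07·log₂(0.07) = 0.2686
Sum ≈ 2.4729 → 2.473 bits.

2.473 bits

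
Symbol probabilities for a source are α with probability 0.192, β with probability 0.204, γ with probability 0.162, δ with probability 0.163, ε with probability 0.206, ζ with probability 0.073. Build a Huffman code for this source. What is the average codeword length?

Repeatedly combine the two least-probable nodes; the expected code length is the sum of the merged weights.
merge 73/1000 + 81/500 → 47/200
merge 163/1000 + 24/125 → 71/200
merge 51/250 + 103/500 → 41/100
merge 47/200 + 71/200 → 59/100
merge 41/100 + 59/100 → 1
L = 47/200 + 71/200 + 41/100 + 59/100 + 1 = 259/100 = 2.59 bits/symbol.

2.59 bits/symbol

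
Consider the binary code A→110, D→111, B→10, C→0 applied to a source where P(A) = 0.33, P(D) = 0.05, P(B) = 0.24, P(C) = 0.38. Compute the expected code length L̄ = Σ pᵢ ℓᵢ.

L̄ = Σ pᵢ·ℓᵢ = 0.33·3 + 0.05·3 + 0.24·2 + 0.38·1 = 2 bits/symbol.

2 bits/symbol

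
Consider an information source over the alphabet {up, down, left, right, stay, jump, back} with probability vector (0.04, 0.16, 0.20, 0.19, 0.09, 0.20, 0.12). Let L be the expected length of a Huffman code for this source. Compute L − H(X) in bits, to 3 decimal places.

Entropy H = −Σ p log₂ p ≈ 2.6725 bits.
Huffman merges: 1/25+9/100→13/100; 3/25+13/100→1/4; 4/25+19/100→7/20; 1/5+1/5→2/5; 1/4+7/20→3/5; 2/5+3/5→1. L = 273/100 ≈ 2.7300.
L − H = 2.7300 − 2.6725 = 0.058 bits.

0.058 bits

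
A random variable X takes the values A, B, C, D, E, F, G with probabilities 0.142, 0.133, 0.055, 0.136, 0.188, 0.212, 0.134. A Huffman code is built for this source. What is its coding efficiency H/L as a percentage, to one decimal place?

97.7%

Entropy H = −Σ p log₂ p ≈ 2.7249 bits.
Huffman merges: 11/200+133/1000→47/250; 67/500+17/125→27/100; 71/500+47/250→33/100; 47/250+53/250→2/5; 27/100+33/100→3/5; 2/5+3/5→1. L = 697/250 ≈ 2.7880.
Efficiency = H/L = 2.7249/2.7880 = 97.7%.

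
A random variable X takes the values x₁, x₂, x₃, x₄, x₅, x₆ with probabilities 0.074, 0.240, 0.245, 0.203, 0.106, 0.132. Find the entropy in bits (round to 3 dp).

2.465 bits

H = −Σ pᵢ log₂ pᵢ.
−0.074·log₂(0.074) = 0.2780
−0.240·log₂(0.240) = 0.4941
−0.245·log₂(0.245) = 0.4971
−0.203·log₂(0.203) = 0.4670
−0.106·log₂(0.106) = 0.3432
−0.132·log₂(0.132) = 0.3856
Sum ≈ 2.4651 → 2.465 bits.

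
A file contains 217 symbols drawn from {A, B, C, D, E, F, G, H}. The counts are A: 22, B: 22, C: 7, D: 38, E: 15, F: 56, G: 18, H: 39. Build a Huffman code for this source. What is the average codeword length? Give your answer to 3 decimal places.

2.843 bits/symbol

Probabilities are the counts divided by 217.
Repeatedly combine the two least-probable nodes; the expected code length is the sum of the merged weights.
merge 1/31 + 15/217 → 22/217
merge 18/217 + 22/217 → 40/217
merge 22/217 + 22/217 → 44/217
merge 38/217 + 39/217 → 11/31
merge 40/217 + 44/217 → 12/31
merge 8/31 + 11/31 → 19/31
merge 12/31 + 19/31 → 1
L = 22/217 + 40/217 + 44/217 + 11/31 + 12/31 + 19/31 + 1 = 617/217 ≈ 2.843 bits/symbol.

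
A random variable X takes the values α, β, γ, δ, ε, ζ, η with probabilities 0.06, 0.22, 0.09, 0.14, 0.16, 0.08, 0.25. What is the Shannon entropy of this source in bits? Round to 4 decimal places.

H = −Σ pᵢ log₂ pᵢ.
−0.06·log₂(0.06) = 0.2435
−0.22·log₂(0.22) = 0.4806
−0.09·log₂(0.09) = 0.3127
−0.14·log₂(0.14) = 0.3971
−0.16·log₂(0.16) = 0.4230
−0.08·log₂(0.08) = 0.2915
−0.25·log₂(0.25) = 0.5000
Sum ≈ 2.6484 → 2.6484 bits.

2.6484 bits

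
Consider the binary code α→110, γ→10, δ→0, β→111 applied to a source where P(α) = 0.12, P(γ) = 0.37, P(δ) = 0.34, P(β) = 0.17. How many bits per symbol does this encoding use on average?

L̄ = Σ pᵢ·ℓᵢ = 0.12·3 + 0.37·2 + 0.34·1 + 0.17·3 = 1.95 bits/symbol.

1.95 bits/symbol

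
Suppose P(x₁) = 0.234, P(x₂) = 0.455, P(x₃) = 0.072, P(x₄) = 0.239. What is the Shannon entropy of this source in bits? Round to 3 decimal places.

H = −Σ pᵢ log₂ pᵢ.
−0.234·log₂(0.234) = 0.4903
−0.455·log₂(0.455) = 0.5169
−0.072·log₂(0.072) = 0.2733
−0.239·log₂(0.239) = 0.4935
Sum ≈ 1.7741 → 1.774 bits.

1.774 bits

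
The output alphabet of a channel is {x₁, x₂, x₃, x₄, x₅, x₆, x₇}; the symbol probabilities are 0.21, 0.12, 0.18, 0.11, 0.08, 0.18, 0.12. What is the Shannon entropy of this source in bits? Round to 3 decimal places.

H = −Σ pᵢ log₂ pᵢ.
−0.21·log₂(0.21) = 0.4728
−0.12·log₂(0.12) = 0.3671
−0.18·log₂(0.18) = 0.4453
−0.11·log₂(0.11) = 0.3503
−0.08·log₂(0.08) = 0.2915
−0.18·log₂(0.18) = 0.4453
−0.12·log₂(0.12) = 0.3671
Sum ≈ 2.7394 → 2.739 bits.

2.739 bits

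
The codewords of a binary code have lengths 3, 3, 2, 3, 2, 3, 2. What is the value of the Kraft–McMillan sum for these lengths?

1.25

With common denominator 2^3 = 8: Σ 2^(−ℓᵢ) = 1/8 + 1/8 + 2/8 + 1/8 + 2/8 + 1/8 + 2/8 = 10/8 = 1.25.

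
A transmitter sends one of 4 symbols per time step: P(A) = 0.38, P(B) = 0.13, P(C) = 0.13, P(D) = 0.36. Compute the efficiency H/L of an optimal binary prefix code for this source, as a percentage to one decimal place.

Entropy H = −Σ p log₂ p ≈ 1.8264 bits.
Huffman merges: 13/100+13/100→13/50; 13/50+9/25→31/50; 19/50+31/50→1. L = 47/25 ≈ 1.8800.
Efficiency = H/L = 1.8264/1.8800 = 97.1%.

97.1%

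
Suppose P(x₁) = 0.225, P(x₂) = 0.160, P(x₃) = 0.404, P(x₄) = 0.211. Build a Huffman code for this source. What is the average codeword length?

Repeatedly combine the two least-probable nodes; the expected code length is the sum of the merged weights.
merge 4/25 + 211/1000 → 371/1000
merge 9/40 + 371/1000 → 149/250
merge 101/250 + 149/250 → 1
L = 371/1000 + 149/250 + 1 = 1967/1000 = 1.967 bits/symbol.

1.967 bits/symbol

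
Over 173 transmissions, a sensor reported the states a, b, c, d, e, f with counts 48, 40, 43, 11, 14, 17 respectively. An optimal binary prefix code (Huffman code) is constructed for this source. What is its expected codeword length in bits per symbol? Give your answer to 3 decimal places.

2.387 bits/symbol

Probabilities are the counts divided by 173.
Repeatedly combine the two least-probable nodes; the expected code length is the sum of the merged weights.
merge 11/173 + 14/173 → 25/173
merge 17/173 + 25/173 → 42/173
merge 40/173 + 42/173 → 82/173
merge 43/173 + 48/173 → 91/173
merge 82/173 + 91/173 → 1
L = 25/173 + 42/173 + 82/173 + 91/173 + 1 = 413/173 ≈ 2.387 bits/symbol.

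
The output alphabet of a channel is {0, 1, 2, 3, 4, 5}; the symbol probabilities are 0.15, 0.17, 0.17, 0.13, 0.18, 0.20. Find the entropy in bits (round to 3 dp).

H = −Σ pᵢ log₂ pᵢ.
−0.15·log₂(0.15) = 0.4105
−0.17·log₂(0.17) = 0.4346
−0.17·log₂(0.17) = 0.4346
−0.13·log₂(0.13) = 0.3826
−0.18·log₂(0.18) = 0.4453
−0.20·log₂(0.20) = 0.4644
Sum ≈ 2.5721 → 2.572 bits.

2.572 bits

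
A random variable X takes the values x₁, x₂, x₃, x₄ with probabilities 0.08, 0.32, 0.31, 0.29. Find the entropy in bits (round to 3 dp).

1.859 bits

H = −Σ pᵢ log₂ pᵢ.
−0.08·log₂(0.08) = 0.2915
−0.32·log₂(0.32) = 0.5260
−0.31·log₂(0.31) = 0.5238
−0.29·log₂(0.29) = 0.5179
Sum ≈ 1.8592 → 1.859 bits.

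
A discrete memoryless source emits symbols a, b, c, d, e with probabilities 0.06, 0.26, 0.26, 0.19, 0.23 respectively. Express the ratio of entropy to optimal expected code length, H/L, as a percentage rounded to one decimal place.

97.6%

Entropy H = −Σ p log₂ p ≈ 2.1970 bits.
Huffman merges: 3/50+19/100→1/4; 23/100+1/4→12/25; 13/50+13/50→13/25; 12/25+13/25→1. L = 9/4 ≈ 2.2500.
Efficiency = H/L = 2.1970/2.2500 = 97.6%.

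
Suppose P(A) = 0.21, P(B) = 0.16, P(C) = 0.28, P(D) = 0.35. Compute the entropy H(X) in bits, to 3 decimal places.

H = −Σ pᵢ log₂ pᵢ.
−0.21·log₂(0.21) = 0.4728
−0.16·log₂(0.16) = 0.4230
−0.28·log₂(0.28) = 0.5142
−0.35·log₂(0.35) = 0.5301
Sum ≈ 1.9402 → 1.940 bits.

1.940 bits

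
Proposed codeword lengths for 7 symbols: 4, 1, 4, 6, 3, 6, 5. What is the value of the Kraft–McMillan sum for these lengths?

0.8125

With common denominator 2^6 = 64: Σ 2^(−ℓᵢ) = 4/64 + 32/64 + 4/64 + 1/64 + 8/64 + 1/64 + 2/64 = 52/64 = 0.8125.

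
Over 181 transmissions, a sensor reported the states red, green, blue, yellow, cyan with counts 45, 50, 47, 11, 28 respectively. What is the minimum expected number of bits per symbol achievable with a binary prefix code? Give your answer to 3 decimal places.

Probabilities are the counts divided by 181.
Repeatedly combine the two least-probable nodes; the expected code length is the sum of the merged weights.
merge 11/181 + 28/181 → 39/181
merge 39/181 + 45/181 → 84/181
merge 47/181 + 50/181 → 97/181
merge 84/181 + 97/181 → 1
L = 39/181 + 84/181 + 97/181 + 1 = 401/181 ≈ 2.215 bits/symbol.

2.215 bits/symbol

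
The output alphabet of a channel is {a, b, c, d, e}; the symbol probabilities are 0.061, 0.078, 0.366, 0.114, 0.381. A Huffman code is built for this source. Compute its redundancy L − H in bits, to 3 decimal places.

0.060 bits

Entropy H = −Σ p log₂ p ≈ 1.9515 bits.
Huffman merges: 61/1000+39/500→139/1000; 57/500+139/1000→253/1000; 253/1000+183/500→619/1000; 381/1000+619/1000→1. L = 2011/1000 ≈ 2.0110.
L − H = 2.0110 − 1.9515 = 0.060 bits.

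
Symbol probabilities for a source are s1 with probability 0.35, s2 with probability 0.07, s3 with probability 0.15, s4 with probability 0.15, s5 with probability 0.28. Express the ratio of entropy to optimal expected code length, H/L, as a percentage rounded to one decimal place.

96.1%

Entropy H = −Σ p log₂ p ≈ 2.1340 bits.
Huffman merges: 7/100+3/20→11/50; 3/20+11/50→37/100; 7/25+7/20→63/100; 37/100+63/100→1. L = 111/50 ≈ 2.2200.
Efficiency = H/L = 2.1340/2.2200 = 96.1%.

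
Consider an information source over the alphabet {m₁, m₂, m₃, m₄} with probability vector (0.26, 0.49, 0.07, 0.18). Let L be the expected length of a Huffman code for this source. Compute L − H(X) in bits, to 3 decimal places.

Entropy H = −Σ p log₂ p ≈ 1.7234 bits.
Huffman merges: 7/100+9/50→1/4; 1/4+13/50→51/100; 49/100+51/100→1. L = 44/25 ≈ 1.7600.
L − H = 1.7600 − 1.7234 = 0.037 bits.

0.037 bits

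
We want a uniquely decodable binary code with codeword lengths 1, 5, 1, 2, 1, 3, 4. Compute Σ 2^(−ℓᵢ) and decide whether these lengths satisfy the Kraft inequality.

With common denominator 2^5 = 32: Σ 2^(−ℓᵢ) = 16/32 + 1/32 + 16/32 + 8/32 + 16/32 + 4/32 + 2/32 = 63/32 = 1.96875.
Kraft's inequality requires Σ ≤ 1; here Σ = 1.96875 > 1, so no such prefix code exists.

1.96875; no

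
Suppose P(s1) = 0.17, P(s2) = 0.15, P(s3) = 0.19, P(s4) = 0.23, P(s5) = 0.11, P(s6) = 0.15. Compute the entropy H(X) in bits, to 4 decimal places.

2.5489 bits

H = −Σ pᵢ log₂ pᵢ.
−0.17·log₂(0.17) = 0.4346
−0.15·log₂(0.15) = 0.4105
−0.19·log₂(0.19) = 0.4552
−0.23·log₂(0.23) = 0.4877
−0.11·log₂(0.11) = 0.3503
−0.15·log₂(0.15) = 0.4105
Sum ≈ 2.5489 → 2.5489 bits.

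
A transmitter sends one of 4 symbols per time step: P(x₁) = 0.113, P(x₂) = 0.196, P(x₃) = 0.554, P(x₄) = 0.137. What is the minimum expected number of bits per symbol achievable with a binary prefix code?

Repeatedly combine the two least-probable nodes; the expected code length is the sum of the merged weights.
merge 113/1000 + 137/1000 → 1/4
merge 49/250 + 1/4 → 223/500
merge 223/500 + 277/500 → 1
L = 1/4 + 223/500 + 1 = 212/125 = 1.696 bits/symbol.

1.696 bits/symbol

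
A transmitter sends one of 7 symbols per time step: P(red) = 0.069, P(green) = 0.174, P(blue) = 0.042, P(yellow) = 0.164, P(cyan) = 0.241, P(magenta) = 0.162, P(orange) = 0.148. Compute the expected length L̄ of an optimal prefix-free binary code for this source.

2.696 bits/symbol

Repeatedly combine the two least-probable nodes; the expected code length is the sum of the merged weights.
merge 21/500 + 69/1000 → 111/1000
merge 111/1000 + 37/250 → 259/1000
merge 81/500 + 41/250 → 163/500
merge 87/500 + 241/1000 → 83/200
merge 259/1000 + 163/500 → 117/200
merge 83/200 + 117/200 → 1
L = 111/1000 + 259/1000 + 163/500 + 83/200 + 117/200 + 1 = 337/125 = 2.696 bits/symbol.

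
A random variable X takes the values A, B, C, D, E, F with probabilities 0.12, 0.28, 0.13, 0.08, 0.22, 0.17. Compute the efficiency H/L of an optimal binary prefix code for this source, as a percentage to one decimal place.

Entropy H = −Σ p log₂ p ≈ 2.4706 bits.
Huffman merges: 2/25+3/25→1/5; 13/100+17/100→3/10; 1/5+11/50→21/50; 7/25+3/10→29/50; 21/50+29/50→1. L = 5/2 ≈ 2.5000.
Efficiency = H/L = 2.4706/2.5000 = 98.8%.

98.8%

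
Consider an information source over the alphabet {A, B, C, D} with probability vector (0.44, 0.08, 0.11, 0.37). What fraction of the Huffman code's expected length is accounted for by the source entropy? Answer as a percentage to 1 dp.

Entropy H = −Σ p log₂ p ≈ 1.6937 bits.
Huffman merges: 2/25+11/100→19/100; 19/100+37/100→14/25; 11/25+14/25→1. L = 7/4 ≈ 1.7500.
Efficiency = H/L = 1.6937/1.7500 = 96.8%.

96.8%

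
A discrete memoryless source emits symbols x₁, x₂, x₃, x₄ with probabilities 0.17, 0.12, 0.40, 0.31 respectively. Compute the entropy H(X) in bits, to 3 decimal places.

1.854 bits

H = −Σ pᵢ log₂ pᵢ.
−0.17·log₂(0.17) = 0.4346
−0.12·log₂(0.12) = 0.3671
−0.40·log₂(0.40) = 0.5288
−0.31·log₂(0.31) = 0.5238
Sum ≈ 1.8542 → 1.854 bits.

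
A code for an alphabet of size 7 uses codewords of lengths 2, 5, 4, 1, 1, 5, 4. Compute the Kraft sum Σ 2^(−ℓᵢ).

With common denominator 2^5 = 32: Σ 2^(−ℓᵢ) = 8/32 + 1/32 + 2/32 + 16/32 + 16/32 + 1/32 + 2/32 = 46/32 = 1.4375.

1.4375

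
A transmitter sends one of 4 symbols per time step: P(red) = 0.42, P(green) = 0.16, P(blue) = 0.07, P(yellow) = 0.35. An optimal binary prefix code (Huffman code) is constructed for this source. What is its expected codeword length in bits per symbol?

Repeatedly combine the two least-probable nodes; the expected code length is the sum of the merged weights.
merge 7/100 + 4/25 → 23/100
merge 23/100 + 7/20 → 29/50
merge 21/50 + 29/50 → 1
L = 23/100 + 29/50 + 1 = 181/100 = 1.81 bits/symbol.

1.81 bits/symbol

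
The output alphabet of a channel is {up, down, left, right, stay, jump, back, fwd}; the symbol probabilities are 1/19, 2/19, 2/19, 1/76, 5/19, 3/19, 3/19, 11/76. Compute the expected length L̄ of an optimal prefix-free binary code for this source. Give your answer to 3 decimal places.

Repeatedly combine the two least-probable nodes; the expected code length is the sum of the merged weights.
merge 1/76 + 1/19 → 5/76
merge 5/76 + 2/19 → 13/76
merge 2/19 + 11/76 → 1/4
merge 3/19 + 3/19 → 6/19
merge 13/76 + 1/4 → 8/19
merge 5/19 + 6/19 → 11/19
merge 8/19 + 11/19 → 1
L = 5/76 + 13/76 + 1/4 + 6/19 + 8/19 + 11/19 + 1 = 213/76 ≈ 2.803 bits/symbol.

2.803 bits/symbol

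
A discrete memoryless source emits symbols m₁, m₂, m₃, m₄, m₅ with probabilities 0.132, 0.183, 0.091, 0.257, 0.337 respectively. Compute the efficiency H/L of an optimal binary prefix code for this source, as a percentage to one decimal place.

Entropy H = −Σ p log₂ p ≈ 2.1812 bits.
Huffman merges: 91/1000+33/250→223/1000; 183/1000+223/1000→203/500; 257/1000+337/1000→297/500; 203/500+297/500→1. L = 2223/1000 ≈ 2.2230.
Efficiency = H/L = 2.1812/2.2230 = 98.1%.

98.1%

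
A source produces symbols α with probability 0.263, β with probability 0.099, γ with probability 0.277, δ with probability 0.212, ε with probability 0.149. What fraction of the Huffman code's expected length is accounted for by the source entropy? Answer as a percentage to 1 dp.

Entropy H = −Σ p log₂ p ≈ 2.2338 bits.
Huffman merges: 99/1000+149/1000→31/125; 53/250+31/125→23/50; 263/1000+277/1000→27/50; 23/50+27/50→1. L = 281/125 ≈ 2.2480.
Efficiency = H/L = 2.2338/2.2480 = 99.4%.

99.4%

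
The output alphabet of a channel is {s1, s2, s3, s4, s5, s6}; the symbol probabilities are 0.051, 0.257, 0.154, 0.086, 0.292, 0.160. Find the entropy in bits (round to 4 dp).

2.3844 bits

H = −Σ pᵢ log₂ pᵢ.
−0.051·log₂(0.051) = 0.2190
−0.257·log₂(0.257) = 0.5038
−0.154·log₂(0.154) = 0.4156
−0.086·log₂(0.086) = 0.3044
−0.292·log₂(0.292) = 0.5186
−0.160·log₂(0.160) = 0.4230
Sum ≈ 2.3844 → 2.3844 bits.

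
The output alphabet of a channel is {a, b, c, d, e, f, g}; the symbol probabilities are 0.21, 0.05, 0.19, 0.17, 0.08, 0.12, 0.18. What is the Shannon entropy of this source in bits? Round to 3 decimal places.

2.683 bits

H = −Σ pᵢ log₂ pᵢ.
−0.21·log₂(0.21) = 0.4728
−0.05·log₂(0.05) = 0.2161
−0.19·log₂(0.19) = 0.4552
−0.17·log₂(0.17) = 0.4346
−0.08·log₂(0.08) = 0.2915
−0.12·log₂(0.12) = 0.3671
−0.18·log₂(0.18) = 0.4453
Sum ≈ 2.6826 → 2.683 bits.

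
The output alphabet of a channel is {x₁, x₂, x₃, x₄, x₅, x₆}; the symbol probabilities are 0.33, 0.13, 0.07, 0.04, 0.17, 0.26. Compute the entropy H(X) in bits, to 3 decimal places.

2.305 bits

H = −Σ pᵢ log₂ pᵢ.
−0.33·log₂(0.33) = 0.5278
−0.13·log₂(0.13) = 0.3826
−0.07·log₂(0.07) = 0.2686
−0.04·log₂(0.04) = 0.1858
−0.17·log₂(0.17) = 0.4346
−0.26·log₂(0.26) = 0.5053
Sum ≈ 2.3047 → 2.305 bits.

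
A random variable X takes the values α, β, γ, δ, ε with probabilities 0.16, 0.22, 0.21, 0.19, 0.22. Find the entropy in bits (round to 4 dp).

H = −Σ pᵢ log₂ pᵢ.
−0.16·log₂(0.16) = 0.4230
−0.22·log₂(0.22) = 0.4806
−0.21·log₂(0.21) = 0.4728
−0.19·log₂(0.19) = 0.4552
−0.22·log₂(0.22) = 0.4806
Sum ≈ 2.3122 → 2.3122 bits.

2.3122 bits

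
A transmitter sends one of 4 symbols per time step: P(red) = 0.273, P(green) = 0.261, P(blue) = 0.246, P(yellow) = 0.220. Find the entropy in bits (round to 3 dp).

1.995 bits

H = −Σ pᵢ log₂ pᵢ.
−0.273·log₂(0.273) = 0.5113
−0.261·log₂(0.261) = 0.5058
−0.246·log₂(0.246) = 0.4977
−0.220·log₂(0.220) = 0.4806
Sum ≈ 1.9954 → 1.995 bits.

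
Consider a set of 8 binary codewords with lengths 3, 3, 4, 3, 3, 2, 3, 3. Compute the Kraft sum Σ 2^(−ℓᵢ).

1.0625

With common denominator 2^4 = 16: Σ 2^(−ℓᵢ) = 2/16 + 2/16 + 1/16 + 2/16 + 2/16 + 4/16 + 2/16 + 2/16 = 17/16 = 1.0625.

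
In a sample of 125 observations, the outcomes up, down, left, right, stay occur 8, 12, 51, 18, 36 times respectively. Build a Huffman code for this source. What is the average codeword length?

Probabilities are the counts divided by 125.
Repeatedly combine the two least-probable nodes; the expected code length is the sum of the merged weights.
merge 8/125 + 12/125 → 4/25
merge 18/125 + 4/25 → 38/125
merge 36/125 + 38/125 → 74/125
merge 51/125 + 74/125 → 1
L = 4/25 + 38/125 + 74/125 + 1 = 257/125 = 2.056 bits/symbol.

2.056 bits/symbol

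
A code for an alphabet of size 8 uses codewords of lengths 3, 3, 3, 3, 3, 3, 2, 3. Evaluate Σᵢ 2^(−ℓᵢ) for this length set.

1.125

With common denominator 2^3 = 8: Σ 2^(−ℓᵢ) = 1/8 + 1/8 + 1/8 + 1/8 + 1/8 + 1/8 + 2/8 + 1/8 = 9/8 = 1.125.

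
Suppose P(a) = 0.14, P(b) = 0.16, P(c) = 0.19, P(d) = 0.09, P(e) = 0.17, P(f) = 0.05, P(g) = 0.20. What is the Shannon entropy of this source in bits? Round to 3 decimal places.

H = −Σ pᵢ log₂ pᵢ.
−0.14·log₂(0.14) = 0.3971
−0.16·log₂(0.16) = 0.4230
−0.19·log₂(0.19) = 0.4552
−0.09·log₂(0.09) = 0.3127
−0.17·log₂(0.17) = 0.4346
−0.05·log₂(0.05) = 0.2161
−0.20·log₂(0.20) = 0.4644
Sum ≈ 2.7031 → 2.703 bits.

2.703 bits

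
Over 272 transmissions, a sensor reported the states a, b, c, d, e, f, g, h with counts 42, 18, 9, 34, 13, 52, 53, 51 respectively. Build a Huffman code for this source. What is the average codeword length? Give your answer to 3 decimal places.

Probabilities are the counts divided by 272.
Repeatedly combine the two least-probable nodes; the expected code length is the sum of the merged weights.
merge 9/272 + 13/272 → 11/136
merge 9/136 + 11/136 → 5/34
merge 1/8 + 5/34 → 37/136
merge 21/136 + 3/16 → 93/272
merge 13/68 + 53/272 → 105/272
merge 37/136 + 93/272 → 167/272
merge 105/272 + 167/272 → 1
L = 11/136 + 5/34 + 37/136 + 93/272 + 105/272 + 167/272 + 1 = 773/272 ≈ 2.842 bits/symbol.

2.842 bits/symbol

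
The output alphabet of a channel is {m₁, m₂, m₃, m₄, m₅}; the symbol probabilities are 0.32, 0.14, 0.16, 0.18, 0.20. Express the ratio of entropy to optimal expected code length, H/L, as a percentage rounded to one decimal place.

98.1%

Entropy H = −Σ p log₂ p ≈ 2.2559 bits.
Huffman merges: 7/50+4/25→3/10; 9/50+1/5→19/50; 3/10+8/25→31/50; 19/50+31/50→1. L = 23/10 ≈ 2.3000.
Efficiency = H/L = 2.2559/2.3000 = 98.1%.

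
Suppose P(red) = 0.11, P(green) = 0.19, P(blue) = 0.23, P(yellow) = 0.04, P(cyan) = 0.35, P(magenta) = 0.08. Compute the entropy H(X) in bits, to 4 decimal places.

H = −Σ pᵢ log₂ pᵢ.
−0.11·log₂(0.11) = 0.3503
−0.19·log₂(0.19) = 0.4552
−0.23·log₂(0.23) = 0.4877
−0.04·log₂(0.04) = 0.1858
−0.35·log₂(0.35) = 0.5301
−0.08·log₂(0.08) = 0.2915
Sum ≈ 2.3005 → 2.3005 bits.

2.3005 bits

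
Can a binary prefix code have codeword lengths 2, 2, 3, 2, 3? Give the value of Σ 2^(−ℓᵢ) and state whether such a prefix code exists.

With common denominator 2^3 = 8: Σ 2^(−ℓᵢ) = 2/8 + 2/8 + 1/8 + 2/8 + 1/8 = 8/8 = 1.
Kraft's inequality requires Σ ≤ 1; here Σ = 1 ≤ 1, so such a prefix code exists.

1; yes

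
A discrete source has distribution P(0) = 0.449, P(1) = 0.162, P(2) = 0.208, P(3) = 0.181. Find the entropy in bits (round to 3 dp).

H = −Σ pᵢ log₂ pᵢ.
−0.449·log₂(0.449) = 0.5187
−0.162·log₂(0.162) = 0.4254
−0.208·log₂(0.208) = 0.4712
−0.181·log₂(0.181) = 0.4463
Sum ≈ 1.8616 → 1.862 bits.

1.862 bits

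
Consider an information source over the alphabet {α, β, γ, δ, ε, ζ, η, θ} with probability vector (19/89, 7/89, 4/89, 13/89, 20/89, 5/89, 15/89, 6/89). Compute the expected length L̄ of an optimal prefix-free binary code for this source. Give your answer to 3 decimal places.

Repeatedly combine the two least-probable nodes; the expected code length is the sum of the merged weights.
merge 4/89 + 5/89 → 9/89
merge 6/89 + 7/89 → 13/89
merge 9/89 + 13/89 → 22/89
merge 13/89 + 15/89 → 28/89
merge 19/89 + 20/89 → 39/89
merge 22/89 + 28/89 → 50/89
merge 39/89 + 50/89 → 1
L = 9/89 + 13/89 + 22/89 + 28/89 + 39/89 + 50/89 + 1 = 250/89 ≈ 2.809 bits/symbol.

2.809 bits/symbol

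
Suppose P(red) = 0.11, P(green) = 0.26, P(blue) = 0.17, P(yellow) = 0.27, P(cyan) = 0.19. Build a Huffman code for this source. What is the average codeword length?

Repeatedly combine the two least-probable nodes; the expected code length is the sum of the merged weights.
merge 11/100 + 17/100 → 7/25
merge 19/100 + 13/50 → 9/20
merge 27/100 + 7/25 → 11/20
merge 9/20 + 11/20 → 1
L = 7/25 + 9/20 + 11/20 + 1 = 57/25 = 2.28 bits/symbol.

2.28 bits/symbol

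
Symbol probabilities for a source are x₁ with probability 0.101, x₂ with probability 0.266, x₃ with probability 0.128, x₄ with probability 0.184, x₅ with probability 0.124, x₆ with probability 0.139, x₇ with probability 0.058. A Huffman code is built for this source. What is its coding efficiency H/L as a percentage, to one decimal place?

98.9%

Entropy H = −Σ p log₂ p ≈ 2.6786 bits.
Huffman merges: 29/500+101/1000→159/1000; 31/250+16/125→63/250; 139/1000+159/1000→149/500; 23/125+63/250→109/250; 133/500+149/500→141/250; 109/250+141/250→1. L = 2709/1000 ≈ 2.7090.
Efficiency = H/L = 2.6786/2.7090 = 98.9%.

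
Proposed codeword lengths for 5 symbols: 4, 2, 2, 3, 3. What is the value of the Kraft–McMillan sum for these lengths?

0.8125

With common denominator 2^4 = 16: Σ 2^(−ℓᵢ) = 1/16 + 4/16 + 4/16 + 2/16 + 2/16 = 13/16 = 0.8125.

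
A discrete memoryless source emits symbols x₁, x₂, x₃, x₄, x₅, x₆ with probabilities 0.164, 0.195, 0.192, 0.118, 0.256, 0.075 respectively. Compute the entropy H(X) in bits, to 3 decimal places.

H = −Σ pᵢ log₂ pᵢ.
−0.164·log₂(0.164) = 0.4278
−0.195·log₂(0.195) = 0.4599
−0.192·log₂(0.192) = 0.4571
−0.118·log₂(0.118) = 0.3638
−0.256·log₂(0.256) = 0.5032
−0.075·log₂(0.075) = 0.2803
Sum ≈ 2.4921 → 2.492 bits.

2.492 bits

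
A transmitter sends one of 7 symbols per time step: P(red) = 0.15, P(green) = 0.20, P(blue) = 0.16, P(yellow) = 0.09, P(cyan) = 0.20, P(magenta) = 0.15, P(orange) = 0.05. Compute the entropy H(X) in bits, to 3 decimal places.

2.702 bits

H = −Σ pᵢ log₂ pᵢ.
−0.15·log₂(0.15) = 0.4105
−0.20·log₂(0.20) = 0.4644
−0.16·log₂(0.16) = 0.4230
−0.09·log₂(0.09) = 0.3127
−0.20·log₂(0.20) = 0.4644
−0.15·log₂(0.15) = 0.4105
−0.05·log₂(0.05) = 0.2161
Sum ≈ 2.7016 → 2.702 bits.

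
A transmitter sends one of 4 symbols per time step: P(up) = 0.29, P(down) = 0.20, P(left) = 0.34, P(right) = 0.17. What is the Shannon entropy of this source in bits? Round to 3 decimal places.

1.946 bits

H = −Σ pᵢ log₂ pᵢ.
−0.29·log₂(0.29) = 0.5179
−0.20·log₂(0.20) = 0.4644
−0.34·log₂(0.34) = 0.5292
−0.17·log₂(0.17) = 0.4346
Sum ≈ 1.9461 → 1.946 bits.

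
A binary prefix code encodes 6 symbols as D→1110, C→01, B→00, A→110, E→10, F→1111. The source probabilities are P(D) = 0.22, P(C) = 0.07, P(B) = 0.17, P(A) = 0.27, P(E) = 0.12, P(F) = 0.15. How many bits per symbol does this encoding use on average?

3.01 bits/symbol

L̄ = Σ pᵢ·ℓᵢ = 0.22·4 + 0.07·2 + 0.17·2 + 0.27·3 + 0.12·2 + 0.15·4 = 3.01 bits/symbol.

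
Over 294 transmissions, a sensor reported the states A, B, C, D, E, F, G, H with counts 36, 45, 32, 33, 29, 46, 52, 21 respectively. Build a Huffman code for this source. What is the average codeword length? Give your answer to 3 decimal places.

2.993 bits/symbol

Probabilities are the counts divided by 294.
Repeatedly combine the two least-probable nodes; the expected code length is the sum of the merged weights.
merge 1/14 + 29/294 → 25/147
merge 16/147 + 11/98 → 65/294
merge 6/49 + 15/98 → 27/98
merge 23/147 + 25/147 → 16/49
merge 26/147 + 65/294 → 39/98
merge 27/98 + 16/49 → 59/98
merge 39/98 + 59/98 → 1
L = 25/147 + 65/294 + 27/98 + 16/49 + 39/98 + 59/98 + 1 = 440/147 ≈ 2.993 bits/symbol.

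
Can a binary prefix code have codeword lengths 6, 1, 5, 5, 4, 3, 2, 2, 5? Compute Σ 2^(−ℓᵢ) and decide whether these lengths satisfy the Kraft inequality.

1.296875; no

With common denominator 2^6 = 64: Σ 2^(−ℓᵢ) = 1/64 + 32/64 + 2/64 + 2/64 + 4/64 + 8/64 + 16/64 + 16/64 + 2/64 = 83/64 = 1.296875.
Kraft's inequality requires Σ ≤ 1; here Σ = 1.296875 > 1, so no such prefix code exists.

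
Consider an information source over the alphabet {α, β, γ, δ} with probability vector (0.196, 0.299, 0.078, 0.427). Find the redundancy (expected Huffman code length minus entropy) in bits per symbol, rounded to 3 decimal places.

0.054 bits

Entropy H = −Σ p log₂ p ≈ 1.7929 bits.
Huffman merges: 39/500+49/250→137/500; 137/500+299/1000→573/1000; 427/1000+573/1000→1. L = 1847/1000 ≈ 1.8470.
L − H = 1.8470 − 1.7929 = 0.054 bits.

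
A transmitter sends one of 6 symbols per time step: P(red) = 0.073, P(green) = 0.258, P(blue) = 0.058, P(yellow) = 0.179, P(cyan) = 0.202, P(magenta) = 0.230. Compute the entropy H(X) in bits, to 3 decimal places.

2.416 bits

H = −Σ pᵢ log₂ pᵢ.
−0.073·log₂(0.073) = 0.2756
−0.258·log₂(0.258) = 0.5043
−0.058·log₂(0.058) = 0.2383
−0.179·log₂(0.179) = 0.4443
−0.202·log₂(0.202) = 0.4661
−0.230·log₂(0.230) = 0.4877
Sum ≈ 2.4162 → 2.416 bits.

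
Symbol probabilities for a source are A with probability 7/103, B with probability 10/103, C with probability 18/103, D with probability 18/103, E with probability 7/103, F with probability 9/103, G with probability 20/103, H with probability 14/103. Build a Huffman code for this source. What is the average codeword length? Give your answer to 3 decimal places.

2.942 bits/symbol

Repeatedly combine the two least-probable nodes; the expected code length is the sum of the merged weights.
merge 7/103 + 7/103 → 14/103
merge 9/103 + 10/103 → 19/103
merge 14/103 + 14/103 → 28/103
merge 18/103 + 18/103 → 36/103
merge 19/103 + 20/103 → 39/103
merge 28/103 + 36/103 → 64/103
merge 39/103 + 64/103 → 1
L = 14/103 + 19/103 + 28/103 + 36/103 + 39/103 + 64/103 + 1 = 303/103 ≈ 2.942 bits/symbol.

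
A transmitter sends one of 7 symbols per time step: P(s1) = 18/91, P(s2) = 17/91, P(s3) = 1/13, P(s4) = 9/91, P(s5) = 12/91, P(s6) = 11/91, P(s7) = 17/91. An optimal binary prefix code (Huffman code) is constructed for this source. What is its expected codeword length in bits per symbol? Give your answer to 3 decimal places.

Repeatedly combine the two least-probable nodes; the expected code length is the sum of the merged weights.
merge 1/13 + 9/91 → 16/91
merge 11/91 + 12/91 → 23/91
merge 16/91 + 17/91 → 33/91
merge 17/91 + 18/91 → 5/13
merge 23/91 + 33/91 → 8/13
merge 5/13 + 8/13 → 1
L = 16/91 + 23/91 + 33/91 + 5/13 + 8/13 + 1 = 254/91 ≈ 2.791 bits/symbol.

2.791 bits/symbol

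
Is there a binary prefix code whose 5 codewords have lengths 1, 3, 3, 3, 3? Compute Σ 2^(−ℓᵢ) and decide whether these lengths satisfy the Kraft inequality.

With common denominator 2^3 = 8: Σ 2^(−ℓᵢ) = 4/8 + 1/8 + 1/8 + 1/8 + 1/8 = 8/8 = 1.
Kraft's inequality requires Σ ≤ 1; here Σ = 1 ≤ 1, so such a prefix code exists.

1; yes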